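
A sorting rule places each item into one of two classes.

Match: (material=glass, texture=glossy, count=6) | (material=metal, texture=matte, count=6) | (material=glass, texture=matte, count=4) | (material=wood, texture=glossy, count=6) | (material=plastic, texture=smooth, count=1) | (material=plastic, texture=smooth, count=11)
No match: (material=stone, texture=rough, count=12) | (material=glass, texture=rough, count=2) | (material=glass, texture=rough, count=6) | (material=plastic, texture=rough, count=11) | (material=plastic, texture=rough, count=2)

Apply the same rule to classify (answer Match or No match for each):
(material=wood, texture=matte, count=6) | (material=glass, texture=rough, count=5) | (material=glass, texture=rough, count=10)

The rule appears to be: texture is not rough.
(material=wood, texture=matte, count=6): Match (texture is matte).
(material=glass, texture=rough, count=5): No match (texture is rough).
(material=glass, texture=rough, count=10): No match (texture is rough).

Match, No match, No match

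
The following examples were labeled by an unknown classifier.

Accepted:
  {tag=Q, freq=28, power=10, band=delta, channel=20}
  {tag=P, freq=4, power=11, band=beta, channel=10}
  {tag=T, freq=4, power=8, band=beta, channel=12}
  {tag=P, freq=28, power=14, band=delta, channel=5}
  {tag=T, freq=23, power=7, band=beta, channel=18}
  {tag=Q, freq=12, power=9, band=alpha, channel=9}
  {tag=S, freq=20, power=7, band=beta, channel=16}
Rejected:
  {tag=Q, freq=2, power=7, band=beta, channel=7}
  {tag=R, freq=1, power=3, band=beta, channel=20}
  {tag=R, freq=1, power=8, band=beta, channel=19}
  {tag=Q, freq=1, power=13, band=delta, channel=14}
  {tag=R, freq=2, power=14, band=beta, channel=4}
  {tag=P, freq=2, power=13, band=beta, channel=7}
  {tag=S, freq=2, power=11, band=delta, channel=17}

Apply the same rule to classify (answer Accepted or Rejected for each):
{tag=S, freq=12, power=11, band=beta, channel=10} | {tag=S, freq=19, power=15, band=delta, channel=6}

All 'Accepted' examples share one property — freq ≥ 4 — and every 'Rejected' example lacks it.
{tag=S, freq=12, power=11, band=beta, channel=10}: freq = 12, meets the rule → Accepted. {tag=S, freq=19, power=15, band=delta, channel=6}: freq = 19, meets the rule → Accepted.

Accepted, Accepted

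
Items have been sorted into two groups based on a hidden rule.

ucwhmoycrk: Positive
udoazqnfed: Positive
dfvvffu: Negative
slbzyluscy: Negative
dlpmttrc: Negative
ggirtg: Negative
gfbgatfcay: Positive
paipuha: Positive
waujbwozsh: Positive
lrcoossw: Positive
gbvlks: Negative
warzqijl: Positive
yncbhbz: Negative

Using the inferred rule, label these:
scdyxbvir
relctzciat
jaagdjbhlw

Negative, Positive, Positive

A rule that fits every label: has ≥ 2 vowels — true of each 'Positive' example, false of each 'Negative' one.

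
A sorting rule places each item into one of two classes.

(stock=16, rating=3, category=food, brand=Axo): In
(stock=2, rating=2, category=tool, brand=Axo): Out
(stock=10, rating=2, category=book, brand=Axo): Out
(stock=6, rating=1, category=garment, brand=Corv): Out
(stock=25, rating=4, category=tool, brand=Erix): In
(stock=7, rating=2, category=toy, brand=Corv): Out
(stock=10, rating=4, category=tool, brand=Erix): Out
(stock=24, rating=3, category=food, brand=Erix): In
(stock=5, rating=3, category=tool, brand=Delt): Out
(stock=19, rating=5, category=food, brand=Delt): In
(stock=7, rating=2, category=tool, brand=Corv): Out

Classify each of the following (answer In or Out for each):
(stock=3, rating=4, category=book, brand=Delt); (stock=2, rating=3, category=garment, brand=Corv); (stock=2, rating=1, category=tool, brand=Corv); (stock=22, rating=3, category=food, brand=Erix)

Out, Out, Out, In

The simplest hypothesis consistent with all the labels is: stock ≥ 16.
(stock=3, rating=4, category=book, brand=Delt): stock = 3 — fails this test, so Out. (stock=2, rating=3, category=garment, brand=Corv): stock = 2 — fails this test, so Out. (stock=2, rating=1, category=tool, brand=Corv): stock = 2 — fails this test, so Out. (stock=22, rating=3, category=food, brand=Erix): stock = 22 — has this property, so In.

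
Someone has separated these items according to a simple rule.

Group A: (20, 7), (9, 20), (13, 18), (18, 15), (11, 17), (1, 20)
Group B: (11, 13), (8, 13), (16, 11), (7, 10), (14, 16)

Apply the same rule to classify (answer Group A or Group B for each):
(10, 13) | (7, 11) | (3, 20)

Group B, Group B, Group A

The common property of the 'Group A' items is: max ≥ 17. No 'Group B' item has it.
(10, 13): Group B (max 13). (7, 11): Group B (max 11). (3, 20): Group A (max 20).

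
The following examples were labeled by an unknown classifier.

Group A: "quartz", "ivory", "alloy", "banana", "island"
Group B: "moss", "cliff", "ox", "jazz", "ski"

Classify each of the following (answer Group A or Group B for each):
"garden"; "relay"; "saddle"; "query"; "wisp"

Group A, Group A, Group A, Group A, Group B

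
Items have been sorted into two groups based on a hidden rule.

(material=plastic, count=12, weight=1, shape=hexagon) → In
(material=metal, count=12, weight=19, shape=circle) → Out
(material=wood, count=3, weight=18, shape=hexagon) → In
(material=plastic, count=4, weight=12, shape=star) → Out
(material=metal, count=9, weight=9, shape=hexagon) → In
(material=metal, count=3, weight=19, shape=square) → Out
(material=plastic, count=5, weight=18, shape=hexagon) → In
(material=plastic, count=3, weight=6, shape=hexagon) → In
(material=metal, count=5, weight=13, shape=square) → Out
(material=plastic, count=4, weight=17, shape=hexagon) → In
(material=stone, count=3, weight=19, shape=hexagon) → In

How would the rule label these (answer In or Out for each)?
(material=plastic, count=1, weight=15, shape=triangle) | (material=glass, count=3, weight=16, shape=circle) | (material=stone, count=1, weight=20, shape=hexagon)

Out, Out, In

One predicate separates the groups cleanly: shape is hexagon.
(material=plastic, count=1, weight=15, shape=triangle): Out (shape is triangle).
(material=glass, count=3, weight=16, shape=circle): Out (shape is circle).
(material=stone, count=1, weight=20, shape=hexagon): In (shape is hexagon).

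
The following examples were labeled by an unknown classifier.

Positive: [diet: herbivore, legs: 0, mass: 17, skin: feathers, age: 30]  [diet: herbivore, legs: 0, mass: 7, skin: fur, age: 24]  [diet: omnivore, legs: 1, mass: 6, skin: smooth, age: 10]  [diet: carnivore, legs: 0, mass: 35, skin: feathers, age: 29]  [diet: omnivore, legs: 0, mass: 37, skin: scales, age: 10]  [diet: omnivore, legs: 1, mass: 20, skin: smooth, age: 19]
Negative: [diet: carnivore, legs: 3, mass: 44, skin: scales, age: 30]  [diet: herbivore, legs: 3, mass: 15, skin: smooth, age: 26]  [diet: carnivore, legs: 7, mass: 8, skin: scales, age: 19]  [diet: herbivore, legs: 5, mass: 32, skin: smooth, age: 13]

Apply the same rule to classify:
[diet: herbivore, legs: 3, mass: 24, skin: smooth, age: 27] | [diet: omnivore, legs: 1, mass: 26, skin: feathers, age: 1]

Negative, Positive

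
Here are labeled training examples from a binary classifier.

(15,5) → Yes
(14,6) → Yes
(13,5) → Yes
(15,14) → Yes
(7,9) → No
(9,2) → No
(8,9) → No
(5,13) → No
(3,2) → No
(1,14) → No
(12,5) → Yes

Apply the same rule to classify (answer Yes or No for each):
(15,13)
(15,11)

One predicate separates the groups cleanly: first ≥ 12.
(15,13) — first 15, hence Yes. (15,11) — first 15, hence Yes.

Yes, Yes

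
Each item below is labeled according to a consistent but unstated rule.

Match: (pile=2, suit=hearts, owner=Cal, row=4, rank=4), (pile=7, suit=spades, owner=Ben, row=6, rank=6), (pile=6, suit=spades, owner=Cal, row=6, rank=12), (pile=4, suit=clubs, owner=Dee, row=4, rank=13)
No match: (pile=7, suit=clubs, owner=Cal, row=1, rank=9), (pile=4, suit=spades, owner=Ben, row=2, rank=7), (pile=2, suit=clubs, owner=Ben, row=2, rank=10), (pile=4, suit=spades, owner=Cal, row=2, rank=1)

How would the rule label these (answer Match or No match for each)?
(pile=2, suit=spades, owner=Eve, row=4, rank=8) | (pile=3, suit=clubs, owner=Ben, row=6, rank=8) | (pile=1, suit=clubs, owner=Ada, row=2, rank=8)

Rule: row ≥ 4. This holds for each 'Match' example and fails for each 'No match' one.
(pile=2, suit=spades, owner=Eve, row=4, rank=8): Match (row = 4). (pile=3, suit=clubs, owner=Ben, row=6, rank=8): Match (row = 6). (pile=1, suit=clubs, owner=Ada, row=2, rank=8): No match (row = 2).

Match, Match, No match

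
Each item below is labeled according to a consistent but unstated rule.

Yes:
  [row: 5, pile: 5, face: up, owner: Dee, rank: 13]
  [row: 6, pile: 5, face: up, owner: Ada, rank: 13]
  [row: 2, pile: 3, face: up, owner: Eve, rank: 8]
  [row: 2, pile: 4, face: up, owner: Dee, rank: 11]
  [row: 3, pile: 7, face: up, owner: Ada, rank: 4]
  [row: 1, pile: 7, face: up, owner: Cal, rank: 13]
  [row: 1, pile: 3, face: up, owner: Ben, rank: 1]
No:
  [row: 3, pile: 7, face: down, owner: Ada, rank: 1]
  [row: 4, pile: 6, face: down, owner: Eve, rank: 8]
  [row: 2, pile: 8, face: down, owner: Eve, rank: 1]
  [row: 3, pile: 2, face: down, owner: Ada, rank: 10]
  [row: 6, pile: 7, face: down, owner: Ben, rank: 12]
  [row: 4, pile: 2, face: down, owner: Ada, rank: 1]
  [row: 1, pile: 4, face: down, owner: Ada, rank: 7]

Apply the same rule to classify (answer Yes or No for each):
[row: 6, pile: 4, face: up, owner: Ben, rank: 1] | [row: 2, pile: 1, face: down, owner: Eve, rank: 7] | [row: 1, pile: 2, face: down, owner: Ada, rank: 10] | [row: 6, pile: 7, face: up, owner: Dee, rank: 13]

The simplest hypothesis consistent with all the labels is: face is up.
[row: 6, pile: 4, face: up, owner: Ben, rank: 1]: Yes (face is up). [row: 2, pile: 1, face: down, owner: Eve, rank: 7]: No (face is down). [row: 1, pile: 2, face: down, owner: Ada, rank: 10]: No (face is down). [row: 6, pile: 7, face: up, owner: Dee, rank: 13]: Yes (face is up).

Yes, No, No, Yes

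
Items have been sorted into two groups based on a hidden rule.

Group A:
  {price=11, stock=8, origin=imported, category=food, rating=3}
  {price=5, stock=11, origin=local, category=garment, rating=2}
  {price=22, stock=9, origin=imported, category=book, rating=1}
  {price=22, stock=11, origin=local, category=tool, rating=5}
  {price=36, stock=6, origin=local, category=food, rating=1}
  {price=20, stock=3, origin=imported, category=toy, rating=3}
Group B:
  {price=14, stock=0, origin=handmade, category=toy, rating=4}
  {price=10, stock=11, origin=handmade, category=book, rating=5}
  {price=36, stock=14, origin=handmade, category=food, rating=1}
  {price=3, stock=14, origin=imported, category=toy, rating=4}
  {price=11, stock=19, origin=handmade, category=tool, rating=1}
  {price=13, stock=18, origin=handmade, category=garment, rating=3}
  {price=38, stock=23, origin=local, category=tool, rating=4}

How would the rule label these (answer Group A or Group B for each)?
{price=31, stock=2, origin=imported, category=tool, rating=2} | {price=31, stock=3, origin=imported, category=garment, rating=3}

Every 'Group A' example satisfies: origin is not handmade AND stock ≤ 11. None of the 'Group B' examples do.
{price=31, stock=2, origin=imported, category=tool, rating=2} → origin is imported, stock = 2 → Group A.
{price=31, stock=3, origin=imported, category=garment, rating=3} → origin is imported, stock = 3 → Group A.

Group A, Group A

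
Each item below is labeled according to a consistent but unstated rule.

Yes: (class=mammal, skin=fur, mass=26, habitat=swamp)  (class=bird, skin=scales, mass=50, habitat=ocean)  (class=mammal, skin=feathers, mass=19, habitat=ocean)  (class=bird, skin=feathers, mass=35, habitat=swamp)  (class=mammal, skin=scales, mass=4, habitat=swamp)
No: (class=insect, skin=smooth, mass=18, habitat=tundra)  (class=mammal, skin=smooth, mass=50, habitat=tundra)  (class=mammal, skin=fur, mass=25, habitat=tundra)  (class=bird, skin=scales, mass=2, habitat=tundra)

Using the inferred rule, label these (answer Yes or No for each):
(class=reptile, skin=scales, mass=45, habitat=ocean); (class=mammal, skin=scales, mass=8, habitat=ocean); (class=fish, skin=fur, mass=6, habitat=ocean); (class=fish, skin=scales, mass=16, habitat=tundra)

The rule appears to be: habitat is not tundra.
(class=reptile, skin=scales, mass=45, habitat=ocean) → habitat is ocean → Yes.
(class=mammal, skin=scales, mass=8, habitat=ocean) → habitat is ocean → Yes.
(class=fish, skin=fur, mass=6, habitat=ocean) → habitat is ocean → Yes.
(class=fish, skin=scales, mass=16, habitat=tundra) → habitat is tundra → No.

Yes, Yes, Yes, No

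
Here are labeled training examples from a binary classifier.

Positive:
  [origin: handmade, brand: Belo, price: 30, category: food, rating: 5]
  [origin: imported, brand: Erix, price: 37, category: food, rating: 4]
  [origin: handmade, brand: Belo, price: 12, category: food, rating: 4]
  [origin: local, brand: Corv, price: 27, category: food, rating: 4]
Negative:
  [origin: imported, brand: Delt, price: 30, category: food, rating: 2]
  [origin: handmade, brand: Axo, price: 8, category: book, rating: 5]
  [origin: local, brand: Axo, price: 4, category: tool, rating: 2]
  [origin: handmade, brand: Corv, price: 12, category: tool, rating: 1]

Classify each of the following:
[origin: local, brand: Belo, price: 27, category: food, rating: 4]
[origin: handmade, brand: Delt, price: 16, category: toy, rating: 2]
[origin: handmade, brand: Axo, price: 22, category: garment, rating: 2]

Positive, Negative, Negative

'Positive' ⟺ category is food AND rating ≥ 4.
[origin: local, brand: Belo, price: 27, category: food, rating: 4] → category is food, rating = 4 → Positive. [origin: handmade, brand: Delt, price: 16, category: toy, rating: 2] → category is toy, rating = 2 → Negative. [origin: handmade, brand: Axo, price: 22, category: garment, rating: 2] → category is garment, rating = 2 → Negative.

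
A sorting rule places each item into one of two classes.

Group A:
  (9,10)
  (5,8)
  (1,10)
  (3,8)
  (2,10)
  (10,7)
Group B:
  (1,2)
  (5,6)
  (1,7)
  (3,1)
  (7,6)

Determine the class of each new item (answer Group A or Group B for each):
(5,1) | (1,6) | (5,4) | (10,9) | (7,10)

Group B, Group B, Group B, Group A, Group A

The rule appears to be: max ≥ 8.
(5,1) → max 5 → Group B. (1,6) → max 6 → Group B. (5,4) → max 5 → Group B. (10,9) → max 10 → Group A. (7,10) → max 10 → Group A.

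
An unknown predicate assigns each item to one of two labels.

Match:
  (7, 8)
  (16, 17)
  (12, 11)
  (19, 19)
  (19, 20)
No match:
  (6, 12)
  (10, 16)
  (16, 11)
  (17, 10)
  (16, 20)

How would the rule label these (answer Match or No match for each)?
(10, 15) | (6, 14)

All 'Match' examples share one property — |first − second| ≤ 1 — and every 'No match' example lacks it.
(10, 15): No match (|10−15| = 5). (6, 14): No match (|6−14| = 8).

No match, No match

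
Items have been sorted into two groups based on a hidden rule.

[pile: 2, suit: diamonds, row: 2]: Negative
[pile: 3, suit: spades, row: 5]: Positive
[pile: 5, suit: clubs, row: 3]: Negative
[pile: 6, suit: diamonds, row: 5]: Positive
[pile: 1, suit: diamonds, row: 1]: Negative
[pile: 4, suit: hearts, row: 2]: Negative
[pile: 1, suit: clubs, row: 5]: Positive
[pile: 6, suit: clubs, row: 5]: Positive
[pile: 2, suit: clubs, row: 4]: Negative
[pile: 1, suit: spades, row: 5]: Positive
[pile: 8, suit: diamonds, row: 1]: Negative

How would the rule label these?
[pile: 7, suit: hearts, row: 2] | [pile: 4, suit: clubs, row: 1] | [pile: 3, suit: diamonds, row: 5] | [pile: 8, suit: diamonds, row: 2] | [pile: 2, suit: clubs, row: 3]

The common property of the 'Positive' items is: row = 5. No 'Negative' item has it.
[pile: 7, suit: hearts, row: 2] → row = 2 → Negative.
[pile: 4, suit: clubs, row: 1] → row = 1 → Negative.
[pile: 3, suit: diamonds, row: 5] → row = 5 → Positive.
[pile: 8, suit: diamonds, row: 2] → row = 2 → Negative.
[pile: 2, suit: clubs, row: 3] → row = 3 → Negative.

Negative, Negative, Positive, Negative, Negative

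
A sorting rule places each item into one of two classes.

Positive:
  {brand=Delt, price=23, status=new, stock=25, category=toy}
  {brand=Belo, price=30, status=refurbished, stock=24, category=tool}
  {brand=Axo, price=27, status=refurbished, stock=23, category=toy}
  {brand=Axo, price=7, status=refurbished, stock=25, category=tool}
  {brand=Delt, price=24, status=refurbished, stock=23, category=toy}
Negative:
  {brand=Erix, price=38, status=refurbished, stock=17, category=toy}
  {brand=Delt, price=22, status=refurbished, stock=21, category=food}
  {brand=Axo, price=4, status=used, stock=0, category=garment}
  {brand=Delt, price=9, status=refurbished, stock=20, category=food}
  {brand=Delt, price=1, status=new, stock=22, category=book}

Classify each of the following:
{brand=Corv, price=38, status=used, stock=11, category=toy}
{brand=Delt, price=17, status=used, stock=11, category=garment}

One predicate separates the groups cleanly: stock ≥ 23.
Negative: {brand=Corv, price=38, status=used, stock=11, category=toy}, since stock = 11. Negative: {brand=Delt, price=17, status=used, stock=11, category=garment}, since stock = 11.

Negative, Negative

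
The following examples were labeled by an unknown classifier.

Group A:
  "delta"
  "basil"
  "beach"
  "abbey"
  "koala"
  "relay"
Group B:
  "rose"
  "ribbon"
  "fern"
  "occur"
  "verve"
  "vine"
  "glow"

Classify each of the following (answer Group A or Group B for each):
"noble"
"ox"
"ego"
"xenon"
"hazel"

Group B, Group B, Group B, Group B, Group A

'Group A' ⟺ contains 'a'.
"noble": no 'a' — doesn't match, so Group B. "ox": no 'a' — doesn't match, so Group B. "ego": no 'a' — doesn't match, so Group B. "xenon": no 'a' — doesn't match, so Group B. "hazel": has 'a' — satisfies this, so Group A.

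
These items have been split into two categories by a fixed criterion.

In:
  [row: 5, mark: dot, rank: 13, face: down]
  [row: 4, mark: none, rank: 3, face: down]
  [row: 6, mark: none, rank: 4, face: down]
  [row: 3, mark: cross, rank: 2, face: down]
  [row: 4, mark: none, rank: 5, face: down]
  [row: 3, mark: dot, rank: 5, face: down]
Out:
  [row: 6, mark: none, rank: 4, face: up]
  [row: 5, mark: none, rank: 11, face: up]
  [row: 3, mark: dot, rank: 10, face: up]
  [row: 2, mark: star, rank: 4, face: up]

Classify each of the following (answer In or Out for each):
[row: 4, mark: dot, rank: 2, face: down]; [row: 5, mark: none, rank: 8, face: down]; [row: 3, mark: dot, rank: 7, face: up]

Looking at the examples, the only property every 'In' case has and every 'Out' case lacks is: face is down.
[row: 4, mark: dot, rank: 2, face: down] → face is down → In.
[row: 5, mark: none, rank: 8, face: down] → face is down → In.
[row: 3, mark: dot, rank: 7, face: up] → face is up → Out.

In, In, Out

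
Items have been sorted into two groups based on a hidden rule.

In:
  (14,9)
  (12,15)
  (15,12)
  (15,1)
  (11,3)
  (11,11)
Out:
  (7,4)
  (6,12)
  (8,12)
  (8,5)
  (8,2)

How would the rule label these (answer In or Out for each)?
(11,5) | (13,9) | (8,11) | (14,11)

In, In, Out, In

All 'In' examples share one property — first ≥ 9 — and every 'Out' example lacks it.
(11,5) → first 11 → In. (13,9) → first 13 → In. (8,11) → first 8 → Out. (14,11) → first 14 → In.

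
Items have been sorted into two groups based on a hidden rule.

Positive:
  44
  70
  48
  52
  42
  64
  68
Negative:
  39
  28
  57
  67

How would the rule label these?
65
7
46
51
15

All 'Positive' examples share one property — even AND at least 39 — and every 'Negative' example lacks it.
65 — 65 is odd, 65 ≥ 39, hence Negative. 7 — 7 is odd, 7 < 39, hence Negative. 46 — 46 is even, 46 ≥ 39, hence Positive. 51 — 51 is odd, 51 ≥ 39, hence Negative. 15 — 15 is odd, 15 < 39, hence Negative.

Negative, Negative, Positive, Negative, Negative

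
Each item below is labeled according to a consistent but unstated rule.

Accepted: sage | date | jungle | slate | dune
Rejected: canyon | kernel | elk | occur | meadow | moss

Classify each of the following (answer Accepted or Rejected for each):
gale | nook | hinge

The classifier is using: ends with 'e'.
gale: ends with 'e', has this property → Accepted. nook: ends with 'k', fails this test → Rejected. hinge: ends with 'e', has this property → Accepted.

Accepted, Rejected, Accepted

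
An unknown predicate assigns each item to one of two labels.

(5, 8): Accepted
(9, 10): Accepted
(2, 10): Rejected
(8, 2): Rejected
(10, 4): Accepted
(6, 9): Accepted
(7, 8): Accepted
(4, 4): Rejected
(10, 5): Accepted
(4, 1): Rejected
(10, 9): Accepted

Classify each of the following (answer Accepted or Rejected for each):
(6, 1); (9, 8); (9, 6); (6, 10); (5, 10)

Rejected, Accepted, Accepted, Accepted, Accepted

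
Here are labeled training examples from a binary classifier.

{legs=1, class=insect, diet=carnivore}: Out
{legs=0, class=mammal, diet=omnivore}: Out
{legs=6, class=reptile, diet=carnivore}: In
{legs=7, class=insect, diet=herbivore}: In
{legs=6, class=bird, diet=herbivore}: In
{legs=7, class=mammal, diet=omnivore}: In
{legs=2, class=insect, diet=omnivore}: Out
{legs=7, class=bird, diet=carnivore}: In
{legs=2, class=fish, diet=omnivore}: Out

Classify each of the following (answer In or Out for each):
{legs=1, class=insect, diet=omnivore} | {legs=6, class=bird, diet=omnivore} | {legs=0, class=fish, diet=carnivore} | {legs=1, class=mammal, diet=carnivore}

A rule that fits every label: legs ≥ 6 — true of each 'In' example, false of each 'Out' one.
{legs=1, class=insect, diet=omnivore} → legs = 1 → Out.
{legs=6, class=bird, diet=omnivore} → legs = 6 → In.
{legs=0, class=fish, diet=carnivore} → legs = 0 → Out.
{legs=1, class=mammal, diet=carnivore} → legs = 1 → Out.

Out, In, Out, Out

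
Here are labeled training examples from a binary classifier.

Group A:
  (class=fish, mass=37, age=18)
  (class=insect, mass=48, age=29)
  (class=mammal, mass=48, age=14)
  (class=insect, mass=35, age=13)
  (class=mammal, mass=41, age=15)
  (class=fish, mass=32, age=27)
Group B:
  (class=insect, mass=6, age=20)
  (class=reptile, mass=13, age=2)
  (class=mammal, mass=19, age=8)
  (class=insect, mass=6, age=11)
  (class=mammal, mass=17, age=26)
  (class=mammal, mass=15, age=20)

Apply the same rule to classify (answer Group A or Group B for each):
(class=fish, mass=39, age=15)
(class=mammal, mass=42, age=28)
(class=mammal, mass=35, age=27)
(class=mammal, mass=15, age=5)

The rule appears to be: mass ≥ 32.

Group A, Group A, Group A, Group B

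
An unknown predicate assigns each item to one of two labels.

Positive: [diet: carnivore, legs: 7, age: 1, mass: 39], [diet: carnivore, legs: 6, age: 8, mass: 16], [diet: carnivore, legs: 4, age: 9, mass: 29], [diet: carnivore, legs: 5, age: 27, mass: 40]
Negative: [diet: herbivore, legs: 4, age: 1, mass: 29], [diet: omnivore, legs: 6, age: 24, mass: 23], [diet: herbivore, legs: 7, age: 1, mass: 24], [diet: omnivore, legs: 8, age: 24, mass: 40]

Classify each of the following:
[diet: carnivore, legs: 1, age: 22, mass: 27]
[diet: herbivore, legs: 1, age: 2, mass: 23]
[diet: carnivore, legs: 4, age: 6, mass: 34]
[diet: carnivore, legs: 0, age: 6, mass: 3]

Positive, Negative, Positive, Positive

All 'Positive' examples share one property — diet is carnivore — and every 'Negative' example lacks it.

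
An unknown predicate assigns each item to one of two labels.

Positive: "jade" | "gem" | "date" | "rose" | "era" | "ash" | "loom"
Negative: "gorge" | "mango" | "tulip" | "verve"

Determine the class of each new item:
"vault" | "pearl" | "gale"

'Positive' ⟺ length ≤ 4.
"vault" → length 5 → Negative. "pearl" → length 5 → Negative. "gale" → length 4 → Positive.

Negative, Negative, Positive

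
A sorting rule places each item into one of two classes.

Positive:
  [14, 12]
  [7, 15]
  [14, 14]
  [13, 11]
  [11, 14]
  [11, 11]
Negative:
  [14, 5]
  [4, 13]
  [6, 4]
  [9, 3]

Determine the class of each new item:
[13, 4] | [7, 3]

All 'Positive' examples share one property — sum ≥ 22 — and every 'Negative' example lacks it.
[13, 4]: 13+4 = 17 — does not satisfy this, so Negative. [7, 3]: 7+3 = 10 — does not satisfy this, so Negative.

Negative, Negative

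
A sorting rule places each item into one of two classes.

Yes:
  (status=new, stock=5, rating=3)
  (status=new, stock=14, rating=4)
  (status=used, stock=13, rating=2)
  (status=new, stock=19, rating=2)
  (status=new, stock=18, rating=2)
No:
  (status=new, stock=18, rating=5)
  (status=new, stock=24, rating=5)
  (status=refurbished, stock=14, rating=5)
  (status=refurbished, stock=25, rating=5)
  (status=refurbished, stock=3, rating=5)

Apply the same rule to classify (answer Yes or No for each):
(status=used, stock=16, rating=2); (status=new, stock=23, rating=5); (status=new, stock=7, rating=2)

The common property of the 'Yes' items is: rating ≤ 4. No 'No' item has it.
(status=used, stock=16, rating=2): rating = 2, matches → Yes. (status=new, stock=23, rating=5): rating = 5, does not pass → No. (status=new, stock=7, rating=2): rating = 2, matches → Yes.

Yes, No, Yes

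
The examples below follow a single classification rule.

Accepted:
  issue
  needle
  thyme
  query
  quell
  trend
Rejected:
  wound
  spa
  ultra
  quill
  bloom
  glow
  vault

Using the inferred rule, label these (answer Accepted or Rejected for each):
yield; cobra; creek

The common property of the 'Accepted' items is: contains 'e'. No 'Rejected' item has it.

Accepted, Rejected, Accepted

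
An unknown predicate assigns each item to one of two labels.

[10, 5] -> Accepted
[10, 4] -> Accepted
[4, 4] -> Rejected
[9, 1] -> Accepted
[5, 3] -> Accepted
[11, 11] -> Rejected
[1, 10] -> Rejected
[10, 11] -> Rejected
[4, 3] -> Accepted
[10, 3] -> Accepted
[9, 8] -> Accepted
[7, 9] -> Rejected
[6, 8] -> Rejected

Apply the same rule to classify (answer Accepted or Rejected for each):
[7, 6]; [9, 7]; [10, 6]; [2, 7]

Accepted, Accepted, Accepted, Rejected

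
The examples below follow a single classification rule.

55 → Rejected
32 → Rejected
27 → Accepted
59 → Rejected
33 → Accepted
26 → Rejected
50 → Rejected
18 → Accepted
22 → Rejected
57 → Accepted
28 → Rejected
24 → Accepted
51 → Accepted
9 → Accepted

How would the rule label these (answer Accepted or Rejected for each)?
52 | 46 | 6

The rule appears to be: multiple of 3.

Rejected, Rejected, Accepted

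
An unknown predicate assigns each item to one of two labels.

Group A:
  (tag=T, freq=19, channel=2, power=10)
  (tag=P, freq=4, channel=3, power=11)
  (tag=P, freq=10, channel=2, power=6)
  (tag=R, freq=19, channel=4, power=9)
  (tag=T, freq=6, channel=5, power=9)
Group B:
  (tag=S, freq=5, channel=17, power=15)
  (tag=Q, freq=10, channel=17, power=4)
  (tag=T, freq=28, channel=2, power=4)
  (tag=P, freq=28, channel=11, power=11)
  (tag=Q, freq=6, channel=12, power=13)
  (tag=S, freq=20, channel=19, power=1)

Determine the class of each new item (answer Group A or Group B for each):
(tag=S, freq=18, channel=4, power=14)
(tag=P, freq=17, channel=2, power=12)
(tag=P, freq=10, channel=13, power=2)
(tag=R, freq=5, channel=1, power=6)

A rule that fits every label: channel ≤ 5 AND freq ≤ 19 — true of each 'Group A' example, false of each 'Group B' one.
(tag=S, freq=18, channel=4, power=14) → channel = 4, freq = 18 → Group A.
(tag=P, freq=17, channel=2, power=12) → channel = 2, freq = 17 → Group A.
(tag=P, freq=10, channel=13, power=2) → channel = 13, freq = 10 → Group B.
(tag=R, freq=5, channel=1, power=6) → channel = 1, freq = 5 → Group A.

Group A, Group A, Group B, Group A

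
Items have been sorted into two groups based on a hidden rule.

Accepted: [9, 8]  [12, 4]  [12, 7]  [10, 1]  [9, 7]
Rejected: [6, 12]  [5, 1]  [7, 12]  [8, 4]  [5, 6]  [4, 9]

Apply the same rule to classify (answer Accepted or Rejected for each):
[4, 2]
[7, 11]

Rejected, Rejected

The common property of the 'Accepted' items is: first ≥ 9. No 'Rejected' item has it.
Rejected: [4, 2], since first 4.
Rejected: [7, 11], since first 7.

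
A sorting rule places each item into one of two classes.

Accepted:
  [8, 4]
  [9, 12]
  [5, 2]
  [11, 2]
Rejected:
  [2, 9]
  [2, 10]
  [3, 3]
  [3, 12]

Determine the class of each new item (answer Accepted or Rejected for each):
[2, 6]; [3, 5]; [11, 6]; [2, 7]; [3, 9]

Rejected, Rejected, Accepted, Rejected, Rejected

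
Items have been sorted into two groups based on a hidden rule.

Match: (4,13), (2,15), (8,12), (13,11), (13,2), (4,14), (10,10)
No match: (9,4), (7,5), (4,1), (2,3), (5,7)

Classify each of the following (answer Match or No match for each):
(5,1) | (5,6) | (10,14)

No match, No match, Match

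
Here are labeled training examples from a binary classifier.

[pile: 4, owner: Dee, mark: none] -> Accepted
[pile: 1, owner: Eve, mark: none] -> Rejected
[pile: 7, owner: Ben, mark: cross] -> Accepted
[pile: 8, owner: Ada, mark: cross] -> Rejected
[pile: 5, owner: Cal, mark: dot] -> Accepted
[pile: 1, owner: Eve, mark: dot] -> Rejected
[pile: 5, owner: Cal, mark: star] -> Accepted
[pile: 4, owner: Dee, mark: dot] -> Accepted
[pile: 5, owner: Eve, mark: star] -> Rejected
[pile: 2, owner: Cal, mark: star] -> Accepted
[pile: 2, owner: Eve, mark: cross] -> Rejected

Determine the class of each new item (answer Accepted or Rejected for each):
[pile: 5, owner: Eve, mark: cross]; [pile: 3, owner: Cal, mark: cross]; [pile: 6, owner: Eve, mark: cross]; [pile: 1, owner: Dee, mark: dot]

Rejected, Accepted, Rejected, Accepted

Rule: owner is not Eve AND pile ≤ 7. This holds for each 'Accepted' example and fails for each 'Rejected' one.
[pile: 5, owner: Eve, mark: cross] → owner is Eve, pile = 5 → Rejected. [pile: 3, owner: Cal, mark: cross] → owner is Cal, pile = 3 → Accepted. [pile: 6, owner: Eve, mark: cross] → owner is Eve, pile = 6 → Rejected. [pile: 1, owner: Dee, mark: dot] → owner is Dee, pile = 1 → Accepted.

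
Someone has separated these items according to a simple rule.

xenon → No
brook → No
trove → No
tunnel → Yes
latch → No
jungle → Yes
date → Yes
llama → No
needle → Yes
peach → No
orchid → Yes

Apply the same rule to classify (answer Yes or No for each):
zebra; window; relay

Every 'Yes' example satisfies: even length. None of the 'No' examples do.

No, Yes, No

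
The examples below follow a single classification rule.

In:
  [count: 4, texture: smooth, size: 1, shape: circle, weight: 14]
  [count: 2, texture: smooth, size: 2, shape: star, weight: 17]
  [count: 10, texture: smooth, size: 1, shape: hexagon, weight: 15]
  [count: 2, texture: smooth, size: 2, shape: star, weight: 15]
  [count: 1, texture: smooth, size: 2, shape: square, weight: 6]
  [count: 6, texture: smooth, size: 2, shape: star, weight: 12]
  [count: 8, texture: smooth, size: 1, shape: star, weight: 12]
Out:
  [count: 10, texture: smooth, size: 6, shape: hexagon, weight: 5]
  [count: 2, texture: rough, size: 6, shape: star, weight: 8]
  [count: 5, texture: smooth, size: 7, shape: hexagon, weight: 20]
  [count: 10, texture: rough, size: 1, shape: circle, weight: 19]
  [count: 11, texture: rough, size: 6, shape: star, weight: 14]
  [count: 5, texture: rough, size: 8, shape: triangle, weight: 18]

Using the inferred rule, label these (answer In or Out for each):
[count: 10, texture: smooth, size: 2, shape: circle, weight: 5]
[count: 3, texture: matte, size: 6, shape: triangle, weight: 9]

Every 'In' example satisfies: texture is smooth AND size ≤ 2. None of the 'Out' examples do.
[count: 10, texture: smooth, size: 2, shape: circle, weight: 5]: texture is smooth, size = 2, passes → In. [count: 3, texture: matte, size: 6, shape: triangle, weight: 9]: texture is matte, size = 6, does not satisfy this → Out.

In, Out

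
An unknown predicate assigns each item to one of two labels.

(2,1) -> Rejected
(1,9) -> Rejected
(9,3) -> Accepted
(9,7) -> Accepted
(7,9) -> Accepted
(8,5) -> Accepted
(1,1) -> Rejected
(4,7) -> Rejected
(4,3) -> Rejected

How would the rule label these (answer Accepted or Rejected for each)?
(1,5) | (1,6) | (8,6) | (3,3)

The distinguishing property — sum ≥ 12 — holds for all the 'Accepted' cases and none of the 'Rejected' cases.
(1,5) → 1+5 = 6 → Rejected. (1,6) → 1+6 = 7 → Rejected. (8,6) → 8+6 = 14 → Accepted. (3,3) → 3+3 = 6 → Rejected.

Rejected, Rejected, Accepted, Rejected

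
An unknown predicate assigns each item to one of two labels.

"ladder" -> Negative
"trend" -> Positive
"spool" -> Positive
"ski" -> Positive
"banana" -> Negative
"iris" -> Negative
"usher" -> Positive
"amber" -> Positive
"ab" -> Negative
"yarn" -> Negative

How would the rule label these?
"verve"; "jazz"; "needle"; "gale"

A rule that fits every label: odd length — true of each 'Positive' example, false of each 'Negative' one.
"verve": length 5 — checks out, so Positive. "jazz": length 4 — lacks this property, so Negative. "needle": length 6 — lacks this property, so Negative. "gale": length 4 — lacks this property, so Negative.

Positive, Negative, Negative, Negative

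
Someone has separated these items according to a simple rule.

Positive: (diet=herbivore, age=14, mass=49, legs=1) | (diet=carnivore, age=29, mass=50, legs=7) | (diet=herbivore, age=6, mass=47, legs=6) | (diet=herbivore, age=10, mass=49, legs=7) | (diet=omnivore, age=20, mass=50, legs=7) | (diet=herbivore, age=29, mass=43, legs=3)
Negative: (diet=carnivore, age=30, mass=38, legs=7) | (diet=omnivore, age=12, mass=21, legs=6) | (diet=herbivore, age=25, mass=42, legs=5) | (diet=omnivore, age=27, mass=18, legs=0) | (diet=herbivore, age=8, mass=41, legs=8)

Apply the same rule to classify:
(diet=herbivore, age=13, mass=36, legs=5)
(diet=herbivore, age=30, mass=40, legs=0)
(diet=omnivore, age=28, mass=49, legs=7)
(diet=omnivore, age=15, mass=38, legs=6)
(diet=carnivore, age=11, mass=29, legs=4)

'Positive' ⟺ mass ≥ 43.
Negative: (diet=herbivore, age=13, mass=36, legs=5), since mass = 36.
Negative: (diet=herbivore, age=30, mass=40, legs=0), since mass = 40.
Positive: (diet=omnivore, age=28, mass=49, legs=7), since mass = 49.
Negative: (diet=omnivore, age=15, mass=38, legs=6), since mass = 38.
Negative: (diet=carnivore, age=11, mass=29, legs=4), since mass = 29.

Negative, Negative, Positive, Negative, Negative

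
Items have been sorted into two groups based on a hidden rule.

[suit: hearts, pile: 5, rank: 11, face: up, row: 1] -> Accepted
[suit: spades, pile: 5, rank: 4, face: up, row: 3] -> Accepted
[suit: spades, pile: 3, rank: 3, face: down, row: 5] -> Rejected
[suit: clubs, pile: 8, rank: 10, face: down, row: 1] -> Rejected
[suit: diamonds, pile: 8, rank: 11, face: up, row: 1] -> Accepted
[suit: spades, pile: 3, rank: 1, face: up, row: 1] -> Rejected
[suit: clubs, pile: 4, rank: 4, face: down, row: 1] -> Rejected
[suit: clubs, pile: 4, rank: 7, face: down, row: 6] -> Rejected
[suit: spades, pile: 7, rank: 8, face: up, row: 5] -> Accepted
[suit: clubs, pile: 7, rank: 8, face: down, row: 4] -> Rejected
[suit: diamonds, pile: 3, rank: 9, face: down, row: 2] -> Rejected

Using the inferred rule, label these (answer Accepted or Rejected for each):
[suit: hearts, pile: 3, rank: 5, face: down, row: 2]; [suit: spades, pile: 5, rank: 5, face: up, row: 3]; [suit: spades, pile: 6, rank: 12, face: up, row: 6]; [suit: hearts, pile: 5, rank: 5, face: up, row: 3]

Rejected, Accepted, Accepted, Accepted

All 'Accepted' examples share one property — face is up AND pile ≥ 4 — and every 'Rejected' example lacks it.
[suit: hearts, pile: 3, rank: 5, face: down, row: 2]: Rejected (face is down, pile = 3). [suit: spades, pile: 5, rank: 5, face: up, row: 3]: Accepted (face is up, pile = 5). [suit: spades, pile: 6, rank: 12, face: up, row: 6]: Accepted (face is up, pile = 6). [suit: hearts, pile: 5, rank: 5, face: up, row: 3]: Accepted (face is up, pile = 5).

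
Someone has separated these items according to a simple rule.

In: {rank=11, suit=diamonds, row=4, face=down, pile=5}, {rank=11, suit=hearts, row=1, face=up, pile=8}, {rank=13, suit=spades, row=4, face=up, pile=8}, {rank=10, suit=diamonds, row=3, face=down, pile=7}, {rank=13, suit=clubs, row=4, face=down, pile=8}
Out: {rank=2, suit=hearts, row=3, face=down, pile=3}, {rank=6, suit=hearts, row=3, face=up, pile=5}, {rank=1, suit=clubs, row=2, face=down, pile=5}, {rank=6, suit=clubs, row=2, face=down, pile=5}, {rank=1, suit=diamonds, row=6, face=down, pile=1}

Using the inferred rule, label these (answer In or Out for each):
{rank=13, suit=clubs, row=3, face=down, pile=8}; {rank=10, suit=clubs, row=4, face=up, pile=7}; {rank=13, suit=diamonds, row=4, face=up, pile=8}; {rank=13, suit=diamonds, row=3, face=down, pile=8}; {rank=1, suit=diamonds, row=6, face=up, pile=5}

In, In, In, In, Out

The common property of the 'In' items is: rank ≥ 10. No 'Out' item has it.
In: {rank=13, suit=clubs, row=3, face=down, pile=8}, since rank = 13. In: {rank=10, suit=clubs, row=4, face=up, pile=7}, since rank = 10. In: {rank=13, suit=diamonds, row=4, face=up, pile=8}, since rank = 13. In: {rank=13, suit=diamonds, row=3, face=down, pile=8}, since rank = 13. Out: {rank=1, suit=diamonds, row=6, face=up, pile=5}, since rank = 1.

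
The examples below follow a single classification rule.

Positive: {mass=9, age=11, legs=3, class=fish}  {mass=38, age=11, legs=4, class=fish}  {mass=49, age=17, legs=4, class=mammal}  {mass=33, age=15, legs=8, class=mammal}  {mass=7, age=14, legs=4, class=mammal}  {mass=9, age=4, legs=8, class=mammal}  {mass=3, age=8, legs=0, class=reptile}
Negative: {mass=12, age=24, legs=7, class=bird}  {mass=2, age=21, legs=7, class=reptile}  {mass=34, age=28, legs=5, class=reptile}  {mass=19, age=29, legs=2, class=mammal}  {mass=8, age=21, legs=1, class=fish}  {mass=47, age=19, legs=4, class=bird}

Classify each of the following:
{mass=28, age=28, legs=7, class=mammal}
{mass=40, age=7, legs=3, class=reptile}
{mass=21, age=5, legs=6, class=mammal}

The simplest hypothesis consistent with all the labels is: age ≤ 17.
{mass=28, age=28, legs=7, class=mammal}: age = 28, does not fit → Negative.
{mass=40, age=7, legs=3, class=reptile}: age = 7, satisfies this → Positive.
{mass=21, age=5, legs=6, class=mammal}: age = 5, satisfies this → Positive.

Negative, Positive, Positive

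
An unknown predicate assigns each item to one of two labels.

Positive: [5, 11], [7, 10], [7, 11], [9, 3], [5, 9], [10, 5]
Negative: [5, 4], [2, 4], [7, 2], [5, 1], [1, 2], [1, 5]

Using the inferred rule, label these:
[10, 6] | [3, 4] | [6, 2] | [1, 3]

Positive, Negative, Negative, Negative

All 'Positive' examples share one property — sum ≥ 12 — and every 'Negative' example lacks it.
[10, 6] → 10+6 = 16 → Positive.
[3, 4] → 3+4 = 7 → Negative.
[6, 2] → 6+2 = 8 → Negative.
[1, 3] → 1+3 = 4 → Negative.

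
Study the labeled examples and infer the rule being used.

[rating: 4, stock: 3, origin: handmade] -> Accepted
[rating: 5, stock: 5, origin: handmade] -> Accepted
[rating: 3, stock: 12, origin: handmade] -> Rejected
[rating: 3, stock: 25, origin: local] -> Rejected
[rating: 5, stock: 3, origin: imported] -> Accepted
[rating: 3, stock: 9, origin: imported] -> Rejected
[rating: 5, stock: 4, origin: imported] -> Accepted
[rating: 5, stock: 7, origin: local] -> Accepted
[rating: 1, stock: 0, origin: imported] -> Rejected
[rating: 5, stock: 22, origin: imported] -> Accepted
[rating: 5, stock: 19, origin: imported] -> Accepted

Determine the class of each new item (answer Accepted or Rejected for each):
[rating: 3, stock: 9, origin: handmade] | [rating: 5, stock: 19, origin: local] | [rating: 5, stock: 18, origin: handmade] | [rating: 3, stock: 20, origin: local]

All 'Accepted' examples share one property — rating ≥ 4 — and every 'Rejected' example lacks it.
[rating: 3, stock: 9, origin: handmade] → rating = 3 → Rejected.
[rating: 5, stock: 19, origin: local] → rating = 5 → Accepted.
[rating: 5, stock: 18, origin: handmade] → rating = 5 → Accepted.
[rating: 3, stock: 20, origin: local] → rating = 3 → Rejected.

Rejected, Accepted, Accepted, Rejected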